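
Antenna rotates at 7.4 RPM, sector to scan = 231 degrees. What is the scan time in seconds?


t = 231 / (7.4 * 360) * 60 = 5.2 s

5.2 s


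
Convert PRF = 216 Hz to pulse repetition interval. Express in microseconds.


PRI = 1/216 = 0.0046296296 s = 4629.6 us

4629.6 us


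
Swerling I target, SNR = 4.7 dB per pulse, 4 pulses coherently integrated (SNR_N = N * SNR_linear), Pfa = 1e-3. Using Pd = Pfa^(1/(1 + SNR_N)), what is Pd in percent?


SNR_lin = 10^(4.7/10) = 2.95121
SNR_N = 4 * 2.95121 = 11.80484
1/(1 + SNR_N) = 1/12.80484 = 0.0780955
Pd = (1e-3)^0.0780955 = 0.58306
Pd = 58.3%

58.3%


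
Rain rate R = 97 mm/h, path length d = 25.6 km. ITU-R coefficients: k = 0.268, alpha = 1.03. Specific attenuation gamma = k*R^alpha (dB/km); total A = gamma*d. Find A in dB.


gamma = 0.268 * 97^1.03 = 29.82014 dB/km
A = 29.82014 * 25.6 = 763.4 dB

763.4 dB


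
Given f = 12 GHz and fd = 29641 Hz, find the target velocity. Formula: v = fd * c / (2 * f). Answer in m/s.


v = 29641 * 3e8 / (2 * 12000000000.0) = 370.5 m/s

370.5 m/s


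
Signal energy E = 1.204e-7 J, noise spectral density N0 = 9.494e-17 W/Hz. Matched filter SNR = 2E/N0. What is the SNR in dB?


SNR_lin = 2 * 1.204e-7 / 9.494e-17 = 2.536e9
SNR_dB = 10*log10(2.536e9) = 94.0 dB

94.0 dB


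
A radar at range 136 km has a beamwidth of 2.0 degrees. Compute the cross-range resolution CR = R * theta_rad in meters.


BW_rad = 0.034906585
CR = 136000 * 0.034906585 = 4747.3 m

4747.3 m


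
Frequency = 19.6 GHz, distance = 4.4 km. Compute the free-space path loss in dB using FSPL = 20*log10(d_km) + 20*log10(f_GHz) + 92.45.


20*log10(4.4) = 12.87
20*log10(19.6) = 25.85
FSPL = 131.2 dB

131.2 dB


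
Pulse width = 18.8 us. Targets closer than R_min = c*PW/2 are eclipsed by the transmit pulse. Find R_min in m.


R_min = 3e8 * 18.8e-6 / 2 = 2820.0 m

2820.0 m


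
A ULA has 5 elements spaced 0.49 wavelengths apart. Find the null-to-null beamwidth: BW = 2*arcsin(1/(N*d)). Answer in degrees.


1/(N*d) = 1/(5*0.49) = 0.408163
BW = 2*arcsin(0.408163) = 48.2 degrees

48.2 degrees


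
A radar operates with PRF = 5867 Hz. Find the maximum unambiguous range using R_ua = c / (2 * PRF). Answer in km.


R_ua = 3e8 / (2 * 5867) = 25566.7 m = 25.6 km

25.6 km


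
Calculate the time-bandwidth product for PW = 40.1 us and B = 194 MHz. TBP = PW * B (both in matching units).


TBP = 40.1 * 194 = 7779.4

7779.4


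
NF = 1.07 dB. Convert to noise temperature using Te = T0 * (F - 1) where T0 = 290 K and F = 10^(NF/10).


NF_lin = 10^(1.07/10) = 1.279381
Te = 290 * (1.279381 - 1) = 81.0 K

81.0 K


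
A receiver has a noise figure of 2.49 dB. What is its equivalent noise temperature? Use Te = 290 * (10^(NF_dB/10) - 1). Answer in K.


NF_lin = 10^(2.49/10) = 1.774189
Te = 290 * (1.774189 - 1) = 224.5 K

224.5 K


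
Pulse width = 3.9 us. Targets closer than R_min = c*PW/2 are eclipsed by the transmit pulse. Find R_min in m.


R_min = 3e8 * 3.9e-6 / 2 = 585.0 m

585.0 m


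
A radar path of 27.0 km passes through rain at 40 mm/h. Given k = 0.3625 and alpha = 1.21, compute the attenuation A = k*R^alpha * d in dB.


gamma = 0.3625 * 40^1.21 = 31.463034 dB/km
A = 31.463034 * 27.0 = 849.5 dB

849.5 dB


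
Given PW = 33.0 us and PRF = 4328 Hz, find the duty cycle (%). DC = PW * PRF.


DC = 33.0e-6 * 4328 * 100 = 14.28%

14.28%


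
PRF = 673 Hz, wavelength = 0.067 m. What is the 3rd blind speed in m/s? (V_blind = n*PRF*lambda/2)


V_blind = 3 * 673 * 0.067 / 2 = 67.6 m/s

67.6 m/s


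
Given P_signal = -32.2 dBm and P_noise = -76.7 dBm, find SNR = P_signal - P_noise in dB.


SNR = -32.2 - (-76.7) = 44.5 dB

44.5 dB


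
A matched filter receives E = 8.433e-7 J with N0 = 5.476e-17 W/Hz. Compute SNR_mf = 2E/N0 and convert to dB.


SNR_lin = 2 * 8.433e-7 / 5.476e-17 = 3.08e10
SNR_dB = 10*log10(3.08e10) = 104.9 dB

104.9 dB


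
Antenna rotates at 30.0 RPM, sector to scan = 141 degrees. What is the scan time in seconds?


t = 141 / (30.0 * 360) * 60 = 0.78 s

0.78 s


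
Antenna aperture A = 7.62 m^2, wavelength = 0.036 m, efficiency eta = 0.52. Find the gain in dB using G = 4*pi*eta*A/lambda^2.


G_linear = 4*pi*0.52*7.62/0.036^2 = 38420.51
G_dB = 10*log10(38420.51) = 45.8 dB

45.8 dB


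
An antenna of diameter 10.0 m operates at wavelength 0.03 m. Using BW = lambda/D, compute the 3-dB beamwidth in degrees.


BW_rad = 0.03 / 10.0 = 0.003
BW_deg = 0.17 degrees

0.17 degrees


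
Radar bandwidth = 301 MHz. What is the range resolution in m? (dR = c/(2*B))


dR = 3e8 / (2 * 301000000.0) = 0.5 m

0.5 m


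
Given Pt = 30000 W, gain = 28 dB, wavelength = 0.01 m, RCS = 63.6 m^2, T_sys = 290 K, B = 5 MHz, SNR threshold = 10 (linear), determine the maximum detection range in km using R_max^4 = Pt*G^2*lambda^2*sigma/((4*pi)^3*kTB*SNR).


G_lin = 10^(28/10) = 630.957344
R^4 = 30000 * 630.957344^2 * 0.01^2 * 63.6 / ((4*pi)^3 * 1.38e-23 * 290 * 5000000.0 * 10)
R^4 = 1.91294e17 m^4
R_max = (1.91294e17)^(1/4) = 20913.4 m = 20.9 km

20.9 km


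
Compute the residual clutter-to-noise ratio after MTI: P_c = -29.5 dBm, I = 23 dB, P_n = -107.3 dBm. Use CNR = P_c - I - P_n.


CNR = -29.5 - 23 - (-107.3) = 54.8 dB

54.8 dB


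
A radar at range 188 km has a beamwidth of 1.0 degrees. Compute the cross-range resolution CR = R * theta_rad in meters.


BW_rad = 0.017453293
CR = 188000 * 0.017453293 = 3281.2 m

3281.2 m


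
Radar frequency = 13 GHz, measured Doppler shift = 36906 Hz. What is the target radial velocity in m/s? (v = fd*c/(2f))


v = 36906 * 3e8 / (2 * 13000000000.0) = 425.8 m/s

425.8 m/s


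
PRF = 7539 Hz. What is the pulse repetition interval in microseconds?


PRI = 1/7539 = 0.0001326436 s = 132.6 us

132.6 us


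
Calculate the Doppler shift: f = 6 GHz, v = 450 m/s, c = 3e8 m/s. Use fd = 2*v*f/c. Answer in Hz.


fd = 2 * 450 * 6000000000.0 / 3e8 = 18000.0 Hz

18000.0 Hz


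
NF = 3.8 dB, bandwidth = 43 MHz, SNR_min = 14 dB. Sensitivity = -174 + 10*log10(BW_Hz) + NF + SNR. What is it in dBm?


10*log10(43000000.0) = 76.33
S = -174 + 76.33 + 3.8 + 14 = -79.9 dBm

-79.9 dBm


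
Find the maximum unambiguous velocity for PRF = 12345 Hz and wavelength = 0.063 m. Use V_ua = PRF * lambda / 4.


V_ua = 12345 * 0.063 / 4 = 194.4 m/s

194.4 m/s


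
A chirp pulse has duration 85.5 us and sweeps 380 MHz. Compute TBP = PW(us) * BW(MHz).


TBP = 85.5 * 380 = 32490.0

32490.0


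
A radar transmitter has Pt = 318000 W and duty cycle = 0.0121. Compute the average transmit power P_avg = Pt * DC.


P_avg = 318000 * 0.0121 = 3847.8 W

3847.8 W


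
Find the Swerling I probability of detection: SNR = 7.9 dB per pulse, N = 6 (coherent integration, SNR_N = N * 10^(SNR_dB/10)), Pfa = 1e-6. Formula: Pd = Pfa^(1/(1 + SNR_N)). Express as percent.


SNR_lin = 10^(7.9/10) = 6.16595
SNR_N = 6 * 6.16595 = 36.9957
1/(1 + SNR_N) = 1/37.9957 = 0.0263188
Pd = (1e-6)^0.0263188 = 0.69516
Pd = 69.5%

69.5%


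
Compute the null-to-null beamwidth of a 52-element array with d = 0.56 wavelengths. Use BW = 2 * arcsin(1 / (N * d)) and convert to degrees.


1/(N*d) = 1/(52*0.56) = 0.034341
BW = 2*arcsin(0.034341) = 3.9 degrees

3.9 degrees


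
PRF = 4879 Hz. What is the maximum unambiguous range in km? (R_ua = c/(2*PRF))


R_ua = 3e8 / (2 * 4879) = 30744.0 m = 30.7 km

30.7 km


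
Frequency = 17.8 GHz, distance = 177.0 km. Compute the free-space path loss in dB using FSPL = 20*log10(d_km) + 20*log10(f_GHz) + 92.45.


20*log10(177.0) = 44.96
20*log10(17.8) = 25.01
FSPL = 162.4 dB

162.4 dB


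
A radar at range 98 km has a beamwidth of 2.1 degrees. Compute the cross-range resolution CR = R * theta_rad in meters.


BW_rad = 0.036651914
CR = 98000 * 0.036651914 = 3591.9 m

3591.9 m


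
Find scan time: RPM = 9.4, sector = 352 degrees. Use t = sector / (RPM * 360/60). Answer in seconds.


t = 352 / (9.4 * 360) * 60 = 6.24 s

6.24 s


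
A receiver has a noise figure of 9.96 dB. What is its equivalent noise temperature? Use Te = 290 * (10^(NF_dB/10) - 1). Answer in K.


NF_lin = 10^(9.96/10) = 9.908319
Te = 290 * (9.908319 - 1) = 2583.4 K

2583.4 K


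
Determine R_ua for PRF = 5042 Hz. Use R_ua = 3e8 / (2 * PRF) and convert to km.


R_ua = 3e8 / (2 * 5042) = 29750.1 m = 29.8 km

29.8 km


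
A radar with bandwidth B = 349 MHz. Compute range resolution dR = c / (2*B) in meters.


dR = 3e8 / (2 * 349000000.0) = 0.43 m

0.43 m


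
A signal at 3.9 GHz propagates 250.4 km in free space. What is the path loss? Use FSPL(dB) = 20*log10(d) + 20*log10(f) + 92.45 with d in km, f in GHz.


20*log10(250.4) = 47.97
20*log10(3.9) = 11.82
FSPL = 152.2 dB

152.2 dB


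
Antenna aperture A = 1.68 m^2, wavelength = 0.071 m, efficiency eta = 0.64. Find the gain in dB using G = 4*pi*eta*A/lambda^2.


G_linear = 4*pi*0.64*1.68/0.071^2 = 2680.29
G_dB = 10*log10(2680.29) = 34.3 dB

34.3 dB


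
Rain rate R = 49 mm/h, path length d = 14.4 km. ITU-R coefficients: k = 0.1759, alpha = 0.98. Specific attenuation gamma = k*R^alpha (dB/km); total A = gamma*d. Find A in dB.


gamma = 0.1759 * 49^0.98 = 7.973665 dB/km
A = 7.973665 * 14.4 = 114.82 dB

114.82 dB


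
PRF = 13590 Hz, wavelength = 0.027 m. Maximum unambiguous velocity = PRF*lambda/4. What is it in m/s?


V_ua = 13590 * 0.027 / 4 = 91.7 m/s

91.7 m/s


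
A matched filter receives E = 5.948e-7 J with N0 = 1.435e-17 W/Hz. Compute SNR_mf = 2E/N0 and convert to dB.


SNR_lin = 2 * 5.948e-7 / 1.435e-17 = 8.29e10
SNR_dB = 10*log10(8.29e10) = 109.2 dB

109.2 dB


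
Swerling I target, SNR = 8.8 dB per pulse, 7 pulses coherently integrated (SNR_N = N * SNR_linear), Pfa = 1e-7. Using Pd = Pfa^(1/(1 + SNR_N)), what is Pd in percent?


SNR_lin = 10^(8.8/10) = 7.58578
SNR_N = 7 * 7.58578 = 53.10046
1/(1 + SNR_N) = 1/54.10046 = 0.0184841
Pd = (1e-7)^0.0184841 = 0.74235
Pd = 74.2%

74.2%


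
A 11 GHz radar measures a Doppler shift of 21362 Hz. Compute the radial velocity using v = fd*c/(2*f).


v = 21362 * 3e8 / (2 * 11000000000.0) = 291.3 m/s

291.3 m/s


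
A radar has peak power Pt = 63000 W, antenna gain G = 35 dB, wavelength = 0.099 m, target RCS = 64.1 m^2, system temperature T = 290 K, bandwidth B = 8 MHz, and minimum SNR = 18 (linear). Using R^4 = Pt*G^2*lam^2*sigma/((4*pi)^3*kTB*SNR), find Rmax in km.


G_lin = 10^(35/10) = 3162.27766
R^4 = 63000 * 3162.27766^2 * 0.099^2 * 64.1 / ((4*pi)^3 * 1.38e-23 * 290 * 8000000.0 * 18)
R^4 = 3.46099e20 m^4
R_max = (3.46099e20)^(1/4) = 136395.5 m = 136.4 km

136.4 km


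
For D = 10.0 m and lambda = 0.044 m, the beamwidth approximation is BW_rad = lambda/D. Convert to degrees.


BW_rad = 0.044 / 10.0 = 0.0044
BW_deg = 0.25 degrees

0.25 degrees


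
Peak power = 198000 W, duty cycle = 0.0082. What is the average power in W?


P_avg = 198000 * 0.0082 = 1623.6 W

1623.6 W


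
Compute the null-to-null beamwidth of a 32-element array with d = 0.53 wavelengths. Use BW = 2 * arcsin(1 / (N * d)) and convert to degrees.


1/(N*d) = 1/(32*0.53) = 0.058962
BW = 2*arcsin(0.058962) = 6.8 degrees

6.8 degrees


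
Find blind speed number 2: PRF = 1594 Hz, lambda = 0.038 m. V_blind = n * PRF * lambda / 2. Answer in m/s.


V_blind = 2 * 1594 * 0.038 / 2 = 60.6 m/s

60.6 m/s


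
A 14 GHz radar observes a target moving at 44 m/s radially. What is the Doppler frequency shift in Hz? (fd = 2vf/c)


fd = 2 * 44 * 14000000000.0 / 3e8 = 4106.7 Hz

4106.7 Hz


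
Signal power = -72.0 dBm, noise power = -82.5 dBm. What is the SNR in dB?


SNR = -72.0 - (-82.5) = 10.5 dB

10.5 dB


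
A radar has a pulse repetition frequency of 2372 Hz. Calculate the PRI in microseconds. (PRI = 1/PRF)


PRI = 1/2372 = 0.0004215852 s = 421.6 us

421.6 us


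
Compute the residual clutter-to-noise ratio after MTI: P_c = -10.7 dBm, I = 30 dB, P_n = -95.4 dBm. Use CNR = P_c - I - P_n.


CNR = -10.7 - 30 - (-95.4) = 54.7 dB

54.7 dB


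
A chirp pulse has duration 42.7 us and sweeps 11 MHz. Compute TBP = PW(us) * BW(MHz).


TBP = 42.7 * 11 = 469.7

469.7


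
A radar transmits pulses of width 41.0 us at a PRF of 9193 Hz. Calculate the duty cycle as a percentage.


DC = 41.0e-6 * 9193 * 100 = 37.69%

37.69%


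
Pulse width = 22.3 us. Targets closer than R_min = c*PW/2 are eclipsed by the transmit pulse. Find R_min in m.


R_min = 3e8 * 22.3e-6 / 2 = 3345.0 m

3345.0 m


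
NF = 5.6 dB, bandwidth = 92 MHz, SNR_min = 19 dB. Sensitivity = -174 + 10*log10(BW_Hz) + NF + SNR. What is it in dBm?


10*log10(92000000.0) = 79.64
S = -174 + 79.64 + 5.6 + 19 = -69.8 dBm

-69.8 dBm


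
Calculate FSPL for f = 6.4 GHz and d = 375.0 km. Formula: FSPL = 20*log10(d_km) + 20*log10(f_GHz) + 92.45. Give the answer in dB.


20*log10(375.0) = 51.48
20*log10(6.4) = 16.12
FSPL = 160.1 dB

160.1 dB


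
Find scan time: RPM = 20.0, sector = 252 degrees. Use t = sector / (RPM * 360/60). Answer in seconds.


t = 252 / (20.0 * 360) * 60 = 2.1 s

2.1 s


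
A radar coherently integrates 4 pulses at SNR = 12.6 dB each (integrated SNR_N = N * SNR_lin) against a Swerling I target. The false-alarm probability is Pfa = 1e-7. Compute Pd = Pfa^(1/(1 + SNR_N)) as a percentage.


SNR_lin = 10^(12.6/10) = 18.19701
SNR_N = 4 * 18.19701 = 72.78804
1/(1 + SNR_N) = 1/73.78804 = 0.0135523
Pd = (1e-7)^0.0135523 = 0.80377
Pd = 80.4%

80.4%


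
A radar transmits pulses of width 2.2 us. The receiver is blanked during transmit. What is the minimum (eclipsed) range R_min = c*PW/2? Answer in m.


R_min = 3e8 * 2.2e-6 / 2 = 330.0 m

330.0 m


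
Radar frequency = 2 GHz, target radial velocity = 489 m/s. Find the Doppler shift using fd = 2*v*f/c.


fd = 2 * 489 * 2000000000.0 / 3e8 = 6520.0 Hz

6520.0 Hz


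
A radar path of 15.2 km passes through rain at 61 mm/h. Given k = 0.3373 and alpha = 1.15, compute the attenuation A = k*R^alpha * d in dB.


gamma = 0.3373 * 61^1.15 = 38.119364 dB/km
A = 38.119364 * 15.2 = 579.41 dB

579.41 dB


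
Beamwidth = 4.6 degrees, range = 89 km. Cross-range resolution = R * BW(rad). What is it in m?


BW_rad = 0.080285146
CR = 89000 * 0.080285146 = 7145.4 m

7145.4 m


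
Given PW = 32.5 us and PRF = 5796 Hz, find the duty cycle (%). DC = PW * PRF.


DC = 32.5e-6 * 5796 * 100 = 18.84%

18.84%


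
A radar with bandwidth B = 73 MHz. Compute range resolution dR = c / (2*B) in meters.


dR = 3e8 / (2 * 73000000.0) = 2.05 m

2.05 m


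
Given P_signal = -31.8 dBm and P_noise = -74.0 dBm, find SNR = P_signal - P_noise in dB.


SNR = -31.8 - (-74.0) = 42.2 dB

42.2 dB


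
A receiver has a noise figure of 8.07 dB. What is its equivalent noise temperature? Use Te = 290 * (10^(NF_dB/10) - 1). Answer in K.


NF_lin = 10^(8.07/10) = 6.412096
Te = 290 * (6.412096 - 1) = 1569.5 K

1569.5 K


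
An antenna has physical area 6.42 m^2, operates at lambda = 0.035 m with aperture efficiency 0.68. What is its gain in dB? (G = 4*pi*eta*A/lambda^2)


G_linear = 4*pi*0.68*6.42/0.035^2 = 44783.47
G_dB = 10*log10(44783.47) = 46.5 dB

46.5 dB


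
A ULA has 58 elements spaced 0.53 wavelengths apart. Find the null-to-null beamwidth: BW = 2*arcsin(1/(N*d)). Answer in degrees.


1/(N*d) = 1/(58*0.53) = 0.032531
BW = 2*arcsin(0.032531) = 3.7 degrees

3.7 degrees


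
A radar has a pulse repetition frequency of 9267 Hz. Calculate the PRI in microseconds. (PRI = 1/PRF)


PRI = 1/9267 = 0.0001079098 s = 107.9 us

107.9 us


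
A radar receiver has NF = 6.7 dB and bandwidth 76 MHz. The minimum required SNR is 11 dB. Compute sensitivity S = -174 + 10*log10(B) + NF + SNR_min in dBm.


10*log10(76000000.0) = 78.81
S = -174 + 78.81 + 6.7 + 11 = -77.5 dBm

-77.5 dBm


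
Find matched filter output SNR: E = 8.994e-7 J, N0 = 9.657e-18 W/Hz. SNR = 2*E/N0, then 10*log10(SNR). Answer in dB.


SNR_lin = 2 * 8.994e-7 / 9.657e-18 = 1.863e11
SNR_dB = 10*log10(1.863e11) = 112.7 dB

112.7 dB


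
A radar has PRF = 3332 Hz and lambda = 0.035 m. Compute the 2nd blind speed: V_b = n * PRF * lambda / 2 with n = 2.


V_blind = 2 * 3332 * 0.035 / 2 = 116.6 m/s

116.6 m/s


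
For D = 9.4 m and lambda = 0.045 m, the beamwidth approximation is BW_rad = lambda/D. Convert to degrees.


BW_rad = 0.045 / 9.4 = 0.004787
BW_deg = 0.27 degrees

0.27 degrees


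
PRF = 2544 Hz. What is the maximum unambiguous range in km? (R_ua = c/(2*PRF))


R_ua = 3e8 / (2 * 2544) = 58962.3 m = 59.0 km

59.0 km


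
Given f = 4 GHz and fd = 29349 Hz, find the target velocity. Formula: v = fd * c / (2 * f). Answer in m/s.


v = 29349 * 3e8 / (2 * 4000000000.0) = 1100.6 m/s

1100.6 m/s


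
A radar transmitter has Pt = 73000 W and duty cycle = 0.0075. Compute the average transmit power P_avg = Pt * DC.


P_avg = 73000 * 0.0075 = 547.5 W

547.5 W


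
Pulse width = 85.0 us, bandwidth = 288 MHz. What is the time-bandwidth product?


TBP = 85.0 * 288 = 24480.0

24480.0


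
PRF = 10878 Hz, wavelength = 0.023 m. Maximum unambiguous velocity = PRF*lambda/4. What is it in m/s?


V_ua = 10878 * 0.023 / 4 = 62.5 m/s

62.5 m/s


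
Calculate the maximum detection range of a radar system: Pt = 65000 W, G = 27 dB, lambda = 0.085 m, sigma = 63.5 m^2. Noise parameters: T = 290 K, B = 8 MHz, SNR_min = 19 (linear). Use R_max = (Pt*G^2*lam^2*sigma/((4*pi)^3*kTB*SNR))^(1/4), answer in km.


G_lin = 10^(27/10) = 501.187234
R^4 = 65000 * 501.187234^2 * 0.085^2 * 63.5 / ((4*pi)^3 * 1.38e-23 * 290 * 8000000.0 * 19)
R^4 = 6.20547e18 m^4
R_max = (6.20547e18)^(1/4) = 49910.7 m = 49.9 km

49.9 km


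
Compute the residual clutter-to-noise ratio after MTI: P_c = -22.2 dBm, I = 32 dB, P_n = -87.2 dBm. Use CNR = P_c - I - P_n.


CNR = -22.2 - 32 - (-87.2) = 33.0 dB

33.0 dB


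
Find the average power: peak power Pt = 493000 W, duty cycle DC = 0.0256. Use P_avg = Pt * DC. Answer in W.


P_avg = 493000 * 0.0256 = 12620.8 W

12620.8 W


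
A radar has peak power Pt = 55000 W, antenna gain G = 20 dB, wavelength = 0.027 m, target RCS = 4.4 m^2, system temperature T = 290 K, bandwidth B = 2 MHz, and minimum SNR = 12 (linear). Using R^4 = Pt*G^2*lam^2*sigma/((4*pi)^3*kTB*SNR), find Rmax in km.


G_lin = 10^(20/10) = 100.0
R^4 = 55000 * 100.0^2 * 0.027^2 * 4.4 / ((4*pi)^3 * 1.38e-23 * 290 * 2000000.0 * 12)
R^4 = 9.25603e15 m^4
R_max = (9.25603e15)^(1/4) = 9808.6 m = 9.8 km

9.8 km


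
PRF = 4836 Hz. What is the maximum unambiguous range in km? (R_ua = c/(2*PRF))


R_ua = 3e8 / (2 * 4836) = 31017.4 m = 31.0 km

31.0 km


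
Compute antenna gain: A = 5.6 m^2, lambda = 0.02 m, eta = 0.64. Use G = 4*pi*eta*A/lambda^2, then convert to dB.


G_linear = 4*pi*0.64*5.6/0.02^2 = 112594.68
G_dB = 10*log10(112594.68) = 50.5 dB

50.5 dB


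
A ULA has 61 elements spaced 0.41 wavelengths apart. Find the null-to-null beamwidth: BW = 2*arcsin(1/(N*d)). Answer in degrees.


1/(N*d) = 1/(61*0.41) = 0.039984
BW = 2*arcsin(0.039984) = 4.6 degrees

4.6 degrees


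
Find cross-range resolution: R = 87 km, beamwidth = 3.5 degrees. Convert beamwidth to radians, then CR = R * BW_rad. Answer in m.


BW_rad = 0.061086524
CR = 87000 * 0.061086524 = 5314.5 m

5314.5 m


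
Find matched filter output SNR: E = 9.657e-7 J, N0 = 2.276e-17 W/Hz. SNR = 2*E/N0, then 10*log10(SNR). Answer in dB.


SNR_lin = 2 * 9.657e-7 / 2.276e-17 = 8.486e10
SNR_dB = 10*log10(8.486e10) = 109.3 dB

109.3 dB


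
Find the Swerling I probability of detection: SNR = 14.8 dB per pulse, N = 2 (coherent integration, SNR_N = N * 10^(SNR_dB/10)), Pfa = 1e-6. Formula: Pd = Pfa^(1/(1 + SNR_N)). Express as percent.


SNR_lin = 10^(14.8/10) = 30.19952
SNR_N = 2 * 30.19952 = 60.39904
1/(1 + SNR_N) = 1/61.39904 = 0.0162869
Pd = (1e-6)^0.0162869 = 0.79851
Pd = 79.9%

79.9%


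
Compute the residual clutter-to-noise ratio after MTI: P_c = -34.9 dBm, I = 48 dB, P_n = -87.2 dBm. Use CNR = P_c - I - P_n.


CNR = -34.9 - 48 - (-87.2) = 4.3 dB

4.3 dB


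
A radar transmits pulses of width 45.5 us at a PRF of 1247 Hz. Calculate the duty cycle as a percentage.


DC = 45.5e-6 * 1247 * 100 = 5.67%

5.67%


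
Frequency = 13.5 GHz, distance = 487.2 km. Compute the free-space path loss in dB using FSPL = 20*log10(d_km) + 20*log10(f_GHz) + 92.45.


20*log10(487.2) = 53.75
20*log10(13.5) = 22.61
FSPL = 168.8 dB

168.8 dB


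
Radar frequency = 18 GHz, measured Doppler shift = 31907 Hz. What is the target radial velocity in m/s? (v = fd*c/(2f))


v = 31907 * 3e8 / (2 * 18000000000.0) = 265.9 m/s

265.9 m/s


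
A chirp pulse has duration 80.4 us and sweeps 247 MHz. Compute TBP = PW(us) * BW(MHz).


TBP = 80.4 * 247 = 19858.8

19858.8


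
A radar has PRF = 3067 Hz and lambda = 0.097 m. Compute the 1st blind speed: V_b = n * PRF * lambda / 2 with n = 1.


V_blind = 1 * 3067 * 0.097 / 2 = 148.7 m/s

148.7 m/s


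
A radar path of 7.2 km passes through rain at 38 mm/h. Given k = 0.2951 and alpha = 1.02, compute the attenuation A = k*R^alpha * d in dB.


gamma = 0.2951 * 38^1.02 = 12.060032 dB/km
A = 12.060032 * 7.2 = 86.83 dB

86.83 dB


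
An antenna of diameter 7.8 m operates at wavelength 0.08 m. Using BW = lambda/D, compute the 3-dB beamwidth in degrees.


BW_rad = 0.08 / 7.8 = 0.010256
BW_deg = 0.59 degrees

0.59 degrees


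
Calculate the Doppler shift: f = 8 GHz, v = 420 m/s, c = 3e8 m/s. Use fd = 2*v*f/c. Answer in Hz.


fd = 2 * 420 * 8000000000.0 / 3e8 = 22400.0 Hz

22400.0 Hz


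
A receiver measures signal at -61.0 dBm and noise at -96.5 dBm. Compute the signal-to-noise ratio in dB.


SNR = -61.0 - (-96.5) = 35.5 dB

35.5 dB


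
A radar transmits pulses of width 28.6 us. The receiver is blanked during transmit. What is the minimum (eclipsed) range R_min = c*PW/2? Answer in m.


R_min = 3e8 * 28.6e-6 / 2 = 4290.0 m

4290.0 m


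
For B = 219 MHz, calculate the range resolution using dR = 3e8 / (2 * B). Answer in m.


dR = 3e8 / (2 * 219000000.0) = 0.68 m

0.68 m


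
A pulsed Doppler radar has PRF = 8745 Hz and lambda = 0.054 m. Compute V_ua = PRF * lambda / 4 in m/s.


V_ua = 8745 * 0.054 / 4 = 118.1 m/s

118.1 m/s


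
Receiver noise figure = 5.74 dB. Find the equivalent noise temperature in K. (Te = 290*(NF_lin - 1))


NF_lin = 10^(5.74/10) = 3.74973
Te = 290 * (3.74973 - 1) = 797.4 K

797.4 K


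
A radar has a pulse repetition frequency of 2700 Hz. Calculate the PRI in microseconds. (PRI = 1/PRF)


PRI = 1/2700 = 0.0003703704 s = 370.4 us

370.4 us


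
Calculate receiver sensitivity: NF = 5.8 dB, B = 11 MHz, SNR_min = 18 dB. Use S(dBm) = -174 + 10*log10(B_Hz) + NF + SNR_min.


10*log10(11000000.0) = 70.41
S = -174 + 70.41 + 5.8 + 18 = -79.8 dBm

-79.8 dBm


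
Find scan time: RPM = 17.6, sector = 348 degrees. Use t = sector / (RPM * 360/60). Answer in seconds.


t = 348 / (17.6 * 360) * 60 = 3.3 s

3.3 s


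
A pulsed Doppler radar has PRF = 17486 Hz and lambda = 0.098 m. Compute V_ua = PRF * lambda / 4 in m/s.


V_ua = 17486 * 0.098 / 4 = 428.4 m/s

428.4 m/s


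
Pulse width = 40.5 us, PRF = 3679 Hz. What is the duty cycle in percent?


DC = 40.5e-6 * 3679 * 100 = 14.9%

14.9%


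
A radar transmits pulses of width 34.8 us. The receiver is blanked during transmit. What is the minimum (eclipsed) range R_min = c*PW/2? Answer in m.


R_min = 3e8 * 34.8e-6 / 2 = 5220.0 m

5220.0 m


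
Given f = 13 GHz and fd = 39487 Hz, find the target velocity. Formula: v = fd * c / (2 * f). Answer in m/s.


v = 39487 * 3e8 / (2 * 13000000000.0) = 455.6 m/s

455.6 m/s


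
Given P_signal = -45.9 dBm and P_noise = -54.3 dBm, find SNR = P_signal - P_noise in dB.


SNR = -45.9 - (-54.3) = 8.4 dB

8.4 dB


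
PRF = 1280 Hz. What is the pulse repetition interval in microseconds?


PRI = 1/1280 = 0.00078125 s = 781.3 us

781.3 us


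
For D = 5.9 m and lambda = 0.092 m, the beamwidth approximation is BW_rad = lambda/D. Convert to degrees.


BW_rad = 0.092 / 5.9 = 0.015593
BW_deg = 0.89 degrees

0.89 degrees


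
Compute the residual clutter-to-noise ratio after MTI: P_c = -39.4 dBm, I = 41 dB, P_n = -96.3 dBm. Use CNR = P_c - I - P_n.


CNR = -39.4 - 41 - (-96.3) = 15.9 dB

15.9 dB


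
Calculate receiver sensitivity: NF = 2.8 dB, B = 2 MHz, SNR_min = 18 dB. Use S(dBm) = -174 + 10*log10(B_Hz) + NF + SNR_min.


10*log10(2000000.0) = 63.01
S = -174 + 63.01 + 2.8 + 18 = -90.2 dBm

-90.2 dBm


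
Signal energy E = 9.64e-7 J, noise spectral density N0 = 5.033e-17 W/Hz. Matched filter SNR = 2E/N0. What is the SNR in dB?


SNR_lin = 2 * 9.64e-7 / 5.033e-17 = 3.831e10
SNR_dB = 10*log10(3.831e10) = 105.8 dB

105.8 dB


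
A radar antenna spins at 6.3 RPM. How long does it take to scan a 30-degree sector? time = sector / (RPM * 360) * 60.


t = 30 / (6.3 * 360) * 60 = 0.79 s

0.79 s


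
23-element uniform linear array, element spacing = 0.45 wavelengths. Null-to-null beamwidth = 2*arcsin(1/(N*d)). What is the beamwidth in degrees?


1/(N*d) = 1/(23*0.45) = 0.096618
BW = 2*arcsin(0.096618) = 11.1 degrees

11.1 degrees


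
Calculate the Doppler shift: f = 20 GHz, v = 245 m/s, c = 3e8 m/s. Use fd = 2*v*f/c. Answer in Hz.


fd = 2 * 245 * 20000000000.0 / 3e8 = 32666.7 Hz

32666.7 Hz


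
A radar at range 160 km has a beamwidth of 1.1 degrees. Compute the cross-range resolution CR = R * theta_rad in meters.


BW_rad = 0.019198622
CR = 160000 * 0.019198622 = 3071.8 m

3071.8 m


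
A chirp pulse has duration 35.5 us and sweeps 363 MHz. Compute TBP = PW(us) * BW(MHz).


TBP = 35.5 * 363 = 12886.5

12886.5


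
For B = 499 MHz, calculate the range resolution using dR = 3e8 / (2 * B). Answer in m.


dR = 3e8 / (2 * 499000000.0) = 0.3 m

0.3 m


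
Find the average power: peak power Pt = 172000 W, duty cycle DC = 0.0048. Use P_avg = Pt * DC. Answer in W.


P_avg = 172000 * 0.0048 = 825.6 W

825.6 W


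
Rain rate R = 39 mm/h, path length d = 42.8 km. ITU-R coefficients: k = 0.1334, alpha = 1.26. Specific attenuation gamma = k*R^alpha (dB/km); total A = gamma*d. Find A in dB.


gamma = 0.1334 * 39^1.26 = 13.486437 dB/km
A = 13.486437 * 42.8 = 577.22 dB

577.22 dB


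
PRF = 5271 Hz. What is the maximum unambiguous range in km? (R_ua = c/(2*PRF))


R_ua = 3e8 / (2 * 5271) = 28457.6 m = 28.5 km

28.5 km


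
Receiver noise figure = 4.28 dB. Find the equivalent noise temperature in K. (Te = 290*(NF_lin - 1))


NF_lin = 10^(4.28/10) = 2.679168
Te = 290 * (2.679168 - 1) = 487.0 K

487.0 K


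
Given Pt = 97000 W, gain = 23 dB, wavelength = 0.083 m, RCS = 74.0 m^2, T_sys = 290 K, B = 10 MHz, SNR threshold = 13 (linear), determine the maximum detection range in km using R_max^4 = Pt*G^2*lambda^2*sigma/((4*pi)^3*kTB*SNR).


G_lin = 10^(23/10) = 199.526231
R^4 = 97000 * 199.526231^2 * 0.083^2 * 74.0 / ((4*pi)^3 * 1.38e-23 * 290 * 10000000.0 * 13)
R^4 = 1.90682e18 m^4
R_max = (1.90682e18)^(1/4) = 37160.1 m = 37.2 km

37.2 km


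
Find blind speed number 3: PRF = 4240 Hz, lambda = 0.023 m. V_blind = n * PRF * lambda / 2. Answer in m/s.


V_blind = 3 * 4240 * 0.023 / 2 = 146.3 m/s

146.3 m/s


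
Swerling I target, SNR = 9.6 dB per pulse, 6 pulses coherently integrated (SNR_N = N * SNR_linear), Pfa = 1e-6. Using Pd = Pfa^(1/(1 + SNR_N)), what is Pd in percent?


SNR_lin = 10^(9.6/10) = 9.12011
SNR_N = 6 * 9.12011 = 54.72066
1/(1 + SNR_N) = 1/55.72066 = 0.0179467
Pd = (1e-6)^0.0179467 = 0.7804
Pd = 78.0%

78.0%


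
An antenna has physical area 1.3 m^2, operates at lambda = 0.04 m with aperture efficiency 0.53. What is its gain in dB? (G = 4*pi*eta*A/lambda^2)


G_linear = 4*pi*0.53*1.3/0.04^2 = 5411.39
G_dB = 10*log10(5411.39) = 37.3 dB

37.3 dB


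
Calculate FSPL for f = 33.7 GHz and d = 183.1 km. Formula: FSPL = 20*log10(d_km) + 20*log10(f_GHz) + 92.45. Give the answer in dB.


20*log10(183.1) = 45.25
20*log10(33.7) = 30.55
FSPL = 168.3 dB

168.3 dB


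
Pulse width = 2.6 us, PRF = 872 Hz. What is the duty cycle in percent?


DC = 2.6e-6 * 872 * 100 = 0.23%

0.23%


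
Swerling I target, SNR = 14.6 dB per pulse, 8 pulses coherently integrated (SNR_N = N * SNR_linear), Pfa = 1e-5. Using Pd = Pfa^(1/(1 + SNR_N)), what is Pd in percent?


SNR_lin = 10^(14.6/10) = 28.84032
SNR_N = 8 * 28.84032 = 230.72256
1/(1 + SNR_N) = 1/231.72256 = 0.0043155
Pd = (1e-5)^0.0043155 = 0.95153
Pd = 95.2%

95.2%


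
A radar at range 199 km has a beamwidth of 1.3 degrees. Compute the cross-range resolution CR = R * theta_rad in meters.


BW_rad = 0.02268928
CR = 199000 * 0.02268928 = 4515.2 m

4515.2 m


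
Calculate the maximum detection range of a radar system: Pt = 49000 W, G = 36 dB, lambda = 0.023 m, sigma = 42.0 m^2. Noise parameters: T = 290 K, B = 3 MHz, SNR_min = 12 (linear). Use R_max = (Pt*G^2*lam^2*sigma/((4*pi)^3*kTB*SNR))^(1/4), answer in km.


G_lin = 10^(36/10) = 3981.071706
R^4 = 49000 * 3981.071706^2 * 0.023^2 * 42.0 / ((4*pi)^3 * 1.38e-23 * 290 * 3000000.0 * 12)
R^4 = 6.0352e19 m^4
R_max = (6.0352e19)^(1/4) = 88140.0 m = 88.1 km

88.1 km


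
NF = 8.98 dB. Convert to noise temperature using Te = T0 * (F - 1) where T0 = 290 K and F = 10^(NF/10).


NF_lin = 10^(8.98/10) = 7.906786
Te = 290 * (7.906786 - 1) = 2003.0 K

2003.0 K


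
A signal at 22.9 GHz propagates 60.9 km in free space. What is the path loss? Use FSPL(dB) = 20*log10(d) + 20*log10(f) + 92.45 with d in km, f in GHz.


20*log10(60.9) = 35.69
20*log10(22.9) = 27.2
FSPL = 155.3 dB

155.3 dB


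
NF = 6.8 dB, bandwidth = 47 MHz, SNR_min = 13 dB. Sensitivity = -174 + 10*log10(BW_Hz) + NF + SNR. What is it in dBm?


10*log10(47000000.0) = 76.72
S = -174 + 76.72 + 6.8 + 13 = -77.5 dBm

-77.5 dBm


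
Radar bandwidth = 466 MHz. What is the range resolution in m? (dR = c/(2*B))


dR = 3e8 / (2 * 466000000.0) = 0.32 m

0.32 m


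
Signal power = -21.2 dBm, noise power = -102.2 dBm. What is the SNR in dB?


SNR = -21.2 - (-102.2) = 81.0 dB

81.0 dB


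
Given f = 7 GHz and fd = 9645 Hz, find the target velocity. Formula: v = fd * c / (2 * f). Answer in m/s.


v = 9645 * 3e8 / (2 * 7000000000.0) = 206.7 m/s

206.7 m/s


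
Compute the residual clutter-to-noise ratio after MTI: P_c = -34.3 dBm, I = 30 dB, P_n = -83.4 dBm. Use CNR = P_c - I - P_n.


CNR = -34.3 - 30 - (-83.4) = 19.1 dB

19.1 dB


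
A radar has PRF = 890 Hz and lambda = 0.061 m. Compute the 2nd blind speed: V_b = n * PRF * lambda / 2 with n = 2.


V_blind = 2 * 890 * 0.061 / 2 = 54.3 m/s

54.3 m/s


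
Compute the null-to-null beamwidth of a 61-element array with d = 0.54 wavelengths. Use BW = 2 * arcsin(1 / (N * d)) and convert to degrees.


1/(N*d) = 1/(61*0.54) = 0.030358
BW = 2*arcsin(0.030358) = 3.5 degrees

3.5 degrees


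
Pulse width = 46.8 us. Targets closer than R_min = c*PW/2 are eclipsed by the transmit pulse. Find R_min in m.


R_min = 3e8 * 46.8e-6 / 2 = 7020.0 m

7020.0 m


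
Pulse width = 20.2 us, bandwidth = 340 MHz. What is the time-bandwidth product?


TBP = 20.2 * 340 = 6868.0

6868.0


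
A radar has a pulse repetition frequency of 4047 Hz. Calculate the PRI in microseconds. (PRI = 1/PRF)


PRI = 1/4047 = 0.0002470966 s = 247.1 us

247.1 us


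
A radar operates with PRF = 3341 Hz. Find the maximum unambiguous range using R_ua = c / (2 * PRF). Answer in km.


R_ua = 3e8 / (2 * 3341) = 44896.7 m = 44.9 km

44.9 km


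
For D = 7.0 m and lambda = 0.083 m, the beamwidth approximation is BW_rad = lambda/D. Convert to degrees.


BW_rad = 0.083 / 7.0 = 0.011857
BW_deg = 0.68 degrees

0.68 degrees


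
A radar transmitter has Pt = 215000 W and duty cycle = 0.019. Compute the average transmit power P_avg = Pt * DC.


P_avg = 215000 * 0.019 = 4085.0 W

4085.0 W


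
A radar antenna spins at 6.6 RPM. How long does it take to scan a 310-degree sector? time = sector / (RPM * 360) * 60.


t = 310 / (6.6 * 360) * 60 = 7.83 s

7.83 s


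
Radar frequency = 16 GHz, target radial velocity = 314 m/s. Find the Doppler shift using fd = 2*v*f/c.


fd = 2 * 314 * 16000000000.0 / 3e8 = 33493.3 Hz

33493.3 Hz


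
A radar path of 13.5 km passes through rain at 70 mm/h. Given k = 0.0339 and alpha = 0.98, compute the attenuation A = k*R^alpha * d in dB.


gamma = 0.0339 * 70^0.98 = 2.179695 dB/km
A = 2.179695 * 13.5 = 29.43 dB

29.43 dB


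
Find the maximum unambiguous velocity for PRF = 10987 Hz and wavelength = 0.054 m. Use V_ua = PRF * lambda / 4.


V_ua = 10987 * 0.054 / 4 = 148.3 m/s

148.3 m/s


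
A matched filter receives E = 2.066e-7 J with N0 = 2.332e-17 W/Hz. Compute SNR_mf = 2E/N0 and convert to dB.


SNR_lin = 2 * 2.066e-7 / 2.332e-17 = 1.772e10
SNR_dB = 10*log10(1.772e10) = 102.5 dB

102.5 dB


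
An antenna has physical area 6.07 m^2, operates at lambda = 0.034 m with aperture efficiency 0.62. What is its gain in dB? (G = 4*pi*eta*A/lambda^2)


G_linear = 4*pi*0.62*6.07/0.034^2 = 40910.28
G_dB = 10*log10(40910.28) = 46.1 dB

46.1 dB


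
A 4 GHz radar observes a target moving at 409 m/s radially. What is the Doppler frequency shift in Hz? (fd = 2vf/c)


fd = 2 * 409 * 4000000000.0 / 3e8 = 10906.7 Hz

10906.7 Hz


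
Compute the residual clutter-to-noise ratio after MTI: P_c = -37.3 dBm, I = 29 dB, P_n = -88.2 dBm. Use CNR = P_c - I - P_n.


CNR = -37.3 - 29 - (-88.2) = 21.9 dB

21.9 dB


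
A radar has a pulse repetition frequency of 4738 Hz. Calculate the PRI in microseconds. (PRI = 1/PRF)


PRI = 1/4738 = 0.0002110595 s = 211.1 us

211.1 us


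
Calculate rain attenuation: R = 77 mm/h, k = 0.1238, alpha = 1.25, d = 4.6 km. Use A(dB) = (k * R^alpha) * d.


gamma = 0.1238 * 77^1.25 = 28.238008 dB/km
A = 28.238008 * 4.6 = 129.89 dB

129.89 dB


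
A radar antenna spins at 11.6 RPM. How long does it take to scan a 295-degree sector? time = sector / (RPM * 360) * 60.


t = 295 / (11.6 * 360) * 60 = 4.24 s

4.24 s


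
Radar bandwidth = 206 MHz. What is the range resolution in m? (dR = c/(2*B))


dR = 3e8 / (2 * 206000000.0) = 0.73 m

0.73 m


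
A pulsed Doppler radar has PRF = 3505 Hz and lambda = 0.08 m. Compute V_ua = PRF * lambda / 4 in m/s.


V_ua = 3505 * 0.08 / 4 = 70.1 m/s

70.1 m/s


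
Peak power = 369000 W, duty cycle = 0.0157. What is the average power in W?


P_avg = 369000 * 0.0157 = 5793.3 W

5793.3 W


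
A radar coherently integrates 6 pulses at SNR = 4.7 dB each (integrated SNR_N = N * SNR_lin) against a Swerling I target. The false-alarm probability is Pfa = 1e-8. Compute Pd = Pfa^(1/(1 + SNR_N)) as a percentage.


SNR_lin = 10^(4.7/10) = 2.95121
SNR_N = 6 * 2.95121 = 17.70726
1/(1 + SNR_N) = 1/18.70726 = 0.0534552
Pd = (1e-8)^0.0534552 = 0.37356
Pd = 37.4%

37.4%


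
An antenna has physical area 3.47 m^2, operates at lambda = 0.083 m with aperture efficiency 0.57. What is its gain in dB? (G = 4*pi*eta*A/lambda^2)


G_linear = 4*pi*0.57*3.47/0.083^2 = 3607.93
G_dB = 10*log10(3607.93) = 35.6 dB

35.6 dB


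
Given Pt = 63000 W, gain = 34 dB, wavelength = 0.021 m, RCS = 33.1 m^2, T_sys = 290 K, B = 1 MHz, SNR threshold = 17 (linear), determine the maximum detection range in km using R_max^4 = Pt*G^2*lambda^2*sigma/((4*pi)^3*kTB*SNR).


G_lin = 10^(34/10) = 2511.886432
R^4 = 63000 * 2511.886432^2 * 0.021^2 * 33.1 / ((4*pi)^3 * 1.38e-23 * 290 * 1000000.0 * 17)
R^4 = 4.29785e19 m^4
R_max = (4.29785e19)^(1/4) = 80967.9 m = 81.0 km

81.0 km


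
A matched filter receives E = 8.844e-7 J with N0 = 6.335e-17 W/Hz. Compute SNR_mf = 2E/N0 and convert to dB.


SNR_lin = 2 * 8.844e-7 / 6.335e-17 = 2.792e10
SNR_dB = 10*log10(2.792e10) = 104.5 dB

104.5 dB


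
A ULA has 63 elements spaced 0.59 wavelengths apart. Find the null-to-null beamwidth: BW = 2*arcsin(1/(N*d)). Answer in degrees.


1/(N*d) = 1/(63*0.59) = 0.026903
BW = 2*arcsin(0.026903) = 3.1 degrees

3.1 degrees


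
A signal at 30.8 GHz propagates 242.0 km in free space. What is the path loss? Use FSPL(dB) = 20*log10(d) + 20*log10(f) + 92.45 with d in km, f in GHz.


20*log10(242.0) = 47.68
20*log10(30.8) = 29.77
FSPL = 169.9 dB

169.9 dB


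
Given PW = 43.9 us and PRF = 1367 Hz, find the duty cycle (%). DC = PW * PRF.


DC = 43.9e-6 * 1367 * 100 = 6.0%

6.0%


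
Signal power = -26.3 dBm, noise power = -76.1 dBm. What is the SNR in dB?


SNR = -26.3 - (-76.1) = 49.8 dB

49.8 dB


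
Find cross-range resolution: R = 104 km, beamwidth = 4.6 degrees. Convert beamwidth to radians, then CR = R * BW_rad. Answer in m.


BW_rad = 0.080285146
CR = 104000 * 0.080285146 = 8349.7 m

8349.7 m


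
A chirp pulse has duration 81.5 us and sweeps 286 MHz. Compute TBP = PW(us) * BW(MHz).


TBP = 81.5 * 286 = 23309.0

23309.0


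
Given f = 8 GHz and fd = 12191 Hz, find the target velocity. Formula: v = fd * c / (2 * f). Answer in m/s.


v = 12191 * 3e8 / (2 * 8000000000.0) = 228.6 m/s

228.6 m/s


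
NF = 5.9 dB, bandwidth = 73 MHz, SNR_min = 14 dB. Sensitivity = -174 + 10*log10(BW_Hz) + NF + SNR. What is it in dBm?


10*log10(73000000.0) = 78.63
S = -174 + 78.63 + 5.9 + 14 = -75.5 dBm

-75.5 dBm


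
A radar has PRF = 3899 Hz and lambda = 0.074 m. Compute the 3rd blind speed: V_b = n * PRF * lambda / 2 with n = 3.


V_blind = 3 * 3899 * 0.074 / 2 = 432.8 m/s

432.8 m/s


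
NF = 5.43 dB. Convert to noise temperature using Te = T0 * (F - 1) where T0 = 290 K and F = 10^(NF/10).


NF_lin = 10^(5.43/10) = 3.491403
Te = 290 * (3.491403 - 1) = 722.5 K

722.5 K


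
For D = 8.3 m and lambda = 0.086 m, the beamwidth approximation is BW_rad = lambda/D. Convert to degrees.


BW_rad = 0.086 / 8.3 = 0.010361
BW_deg = 0.59 degrees

0.59 degrees


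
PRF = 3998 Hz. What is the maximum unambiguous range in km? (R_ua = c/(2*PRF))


R_ua = 3e8 / (2 * 3998) = 37518.8 m = 37.5 km

37.5 km


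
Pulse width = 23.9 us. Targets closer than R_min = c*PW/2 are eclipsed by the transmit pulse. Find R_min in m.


R_min = 3e8 * 23.9e-6 / 2 = 3585.0 m

3585.0 m


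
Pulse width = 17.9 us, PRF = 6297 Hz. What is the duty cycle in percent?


DC = 17.9e-6 * 6297 * 100 = 11.27%

11.27%


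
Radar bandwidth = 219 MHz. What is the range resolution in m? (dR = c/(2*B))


dR = 3e8 / (2 * 219000000.0) = 0.68 m

0.68 m


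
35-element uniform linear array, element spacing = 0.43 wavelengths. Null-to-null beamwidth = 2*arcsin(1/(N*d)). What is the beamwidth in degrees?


1/(N*d) = 1/(35*0.43) = 0.066445
BW = 2*arcsin(0.066445) = 7.6 degrees

7.6 degrees


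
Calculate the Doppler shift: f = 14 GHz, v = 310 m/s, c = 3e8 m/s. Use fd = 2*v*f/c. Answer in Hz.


fd = 2 * 310 * 14000000000.0 / 3e8 = 28933.3 Hz

28933.3 Hz


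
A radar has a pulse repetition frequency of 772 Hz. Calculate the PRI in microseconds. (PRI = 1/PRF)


PRI = 1/772 = 0.0012953368 s = 1295.3 us

1295.3 us


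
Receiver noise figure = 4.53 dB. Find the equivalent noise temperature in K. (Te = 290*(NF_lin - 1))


NF_lin = 10^(4.53/10) = 2.837919
Te = 290 * (2.837919 - 1) = 533.0 K

533.0 K


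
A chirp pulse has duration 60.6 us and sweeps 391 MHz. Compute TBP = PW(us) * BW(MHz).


TBP = 60.6 * 391 = 23694.6

23694.6


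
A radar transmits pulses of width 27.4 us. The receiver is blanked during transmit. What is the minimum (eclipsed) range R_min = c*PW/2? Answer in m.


R_min = 3e8 * 27.4e-6 / 2 = 4110.0 m

4110.0 m


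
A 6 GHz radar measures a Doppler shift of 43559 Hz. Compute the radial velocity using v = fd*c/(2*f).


v = 43559 * 3e8 / (2 * 6000000000.0) = 1089.0 m/s

1089.0 m/s


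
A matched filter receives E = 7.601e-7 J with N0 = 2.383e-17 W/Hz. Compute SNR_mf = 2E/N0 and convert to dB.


SNR_lin = 2 * 7.601e-7 / 2.383e-17 = 6.379e10
SNR_dB = 10*log10(6.379e10) = 108.0 dB

108.0 dB
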